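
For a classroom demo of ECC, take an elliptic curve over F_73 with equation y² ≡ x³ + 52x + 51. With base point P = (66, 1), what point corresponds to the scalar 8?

Double-and-add on 8 = (1000)₂. Start with P = (66, 1) for the leading 1-bit.
double: tangent at (66, 1): λ = (3·66² + 52)/(2·1) ≡ 53/2. 2⁻¹ ≡ 37 (mod 73), so λ ≡ 53·37 ≡ 63.
  x = λ² - 66 - 66 = 3969 - 132 ≡ 41; y = λ·(66 - 41) - 1 ≡ 41. → (41, 41)
double: tangent at (41, 41): λ = (3·41² + 52)/(2·41) ≡ 58/9. 9⁻¹ ≡ 65 (mod 73), so λ ≡ 58·65 ≡ 47.
  x = λ² - 41 - 41 = 2209 - 82 ≡ 10; y = λ·(41 - 10) - 41 ≡ 29. → (10, 29)
double: tangent at (10, 29): λ = (3·10² + 52)/(2·29) ≡ 60/58. 58⁻¹ ≡ 34 (mod 73) since 58·34 = 1972 ≡ 1, so λ ≡ 60·34 ≡ 69.
  x = λ² - 10 - 10 = 4761 - 20 ≡ 69; y = λ·(10 - 69) - 29 ≡ 61. → (69, 61)

(69, 61)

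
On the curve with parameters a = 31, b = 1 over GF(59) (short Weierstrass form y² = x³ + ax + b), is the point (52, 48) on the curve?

no

y² = 48² ≡ 3; x³ + 31x + 1 = 142221 ≡ 31 (mod 59). 3 ≠ 31.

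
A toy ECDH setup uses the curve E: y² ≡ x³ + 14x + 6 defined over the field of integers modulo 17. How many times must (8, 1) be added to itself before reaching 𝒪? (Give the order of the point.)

7

2P: tangent at (8, 1): λ = (3·8² + 14)/(2·1) ≡ 2/2. 2⁻¹ ≡ 9 (mod 17), so λ ≡ 2·9 ≡ 1.
  x = λ² - 8 - 8 = 1 - 16 ≡ 2; y = λ·(8 - 2) - 1 ≡ 5. → (2, 5)
3P: (2, 5) + (8, 1). λ = (1 - 5)/(8 - 2) ≡ 13/6 mod 17. 6⁻¹ ≡ 3 (mod 17), so λ ≡ 5.
  x = λ² - 2 - 8 = 25 - 10 ≡ 15; y = λ·(2 - 15) - 5 ≡ 15. → (15, 15)
4P: (15, 15) + (8, 1). λ = (1 - 15)/(8 - 15) ≡ 3/10 mod 17. 10⁻¹ ≡ 12 (mod 17), so λ ≡ 2.
  x = λ² - 15 - 8 = 4 - 23 ≡ 15; y = λ·(15 - 15) - 15 ≡ 2. → (15, 2)
5P: (15, 2) + (8, 1). λ = (1 - 2)/(8 - 15) ≡ 16/10 mod 17. 10⁻¹ ≡ 12 (mod 17), so λ ≡ 5.
  x = λ² - 15 - 8 = 25 - 23 ≡ 2; y = λ·(15 - 2) - 2 ≡ 12. → (2, 12)
6P: (2, 12) + (8, 1). λ = (1 - 12)/(8 - 2) ≡ 6/6 mod 17. 6⁻¹ ≡ 3 (mod 17) since 6·3 = 18 ≡ 1, so λ ≡ 1.
  x = λ² - 2 - 8 = 1 - 10 ≡ 8; y = λ·(2 - 8) - 12 ≡ 16. → (8, 16)
7P: (8, 16) + (8, 1): same x and y₁ ≡ -y₂, so the sum is 𝒪.
7P = 𝒪, so the order is 7.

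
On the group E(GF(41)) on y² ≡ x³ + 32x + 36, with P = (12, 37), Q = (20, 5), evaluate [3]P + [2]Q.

(38, 35)

First 3P:
Repeated addition: build up to 3P.
2P: tangent at (12, 37): λ = (3·12² + 32)/(2·37) ≡ 13/33. 33⁻¹ ≡ 5 (mod 41) since 33·5 = 165 ≡ 1, so λ ≡ 13·5 ≡ 24.
  x = λ² - 12 - 12 = 576 - 24 ≡ 19; y = λ·(12 - 19) - 37 ≡ 0. → (19, 0)
3P: (19, 0) + (12, 37). λ = (37 - 0)/(12 - 19) ≡ 37/34 mod 41. 34⁻¹ ≡ 35 (mod 41) since 34·35 = 1190 ≡ 1, so λ ≡ 24.
  x = λ² - 19 - 12 = 576 - 31 ≡ 12; y = λ·(19 - 12) - 0 ≡ 4. → (12, 4)
3P = (12, 4).
Next 2Q:
Repeated addition: build up to 2Q.
2Q: tangent at (20, 5): λ = (3·20² + 32)/(2·5) ≡ 2/10. 10⁻¹ ≡ 37 (mod 41), so λ ≡ 2·37 ≡ 33.
  x = λ² - 20 - 20 = 1089 - 40 ≡ 24; y = λ·(20 - 24) - 5 ≡ 27. → (24, 27)
2Q = (24, 27).
Finally 3P + 2Q:
(12, 4) + (24, 27). λ = (27 - 4)/(24 - 12) ≡ 23/12 mod 41. 12⁻¹ ≡ 24 (mod 41), so λ ≡ 19.
  x = λ² - 12 - 24 = 361 - 36 ≡ 38; y = λ·(12 - 38) - 4 ≡ 35. → (38, 35)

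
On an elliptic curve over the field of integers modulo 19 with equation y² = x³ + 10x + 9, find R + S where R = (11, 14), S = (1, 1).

(11, 14) + (1, 1). λ = (1 - 14)/(1 - 11) ≡ 6/9 mod 19. 9⁻¹ ≡ 17 (mod 19) since 9·17 = 153 ≡ 1, so λ ≡ 7.
  x = λ² - 11 - 1 = 49 - 12 ≡ 18; y = λ·(11 - 18) - 14 ≡ 13. → (18, 13)

(18, 13)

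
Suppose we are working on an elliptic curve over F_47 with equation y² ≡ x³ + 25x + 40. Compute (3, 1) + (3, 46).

The two points share x = 3 and their y-coordinates satisfy 1 + 46 ≡ 0 (mod 47), so they are inverses. Their sum is ∞.

O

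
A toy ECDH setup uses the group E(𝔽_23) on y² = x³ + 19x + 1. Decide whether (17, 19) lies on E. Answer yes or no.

y² = 19² ≡ 16; x³ + 19x + 1 = 5237 ≡ 16 (mod 23). 16 = 16.

yes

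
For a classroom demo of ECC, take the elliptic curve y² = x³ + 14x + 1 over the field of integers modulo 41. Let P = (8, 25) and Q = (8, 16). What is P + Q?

The two points share x = 8 and their y-coordinates satisfy 25 + 16 ≡ 0 (mod 41), so they are inverses. Their sum is O.

O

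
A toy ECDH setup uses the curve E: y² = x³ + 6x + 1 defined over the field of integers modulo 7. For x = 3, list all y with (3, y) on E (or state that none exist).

2, 5

x³ + 6x + 1 = 46 ≡ 4 (mod 7).
Square roots of 4 mod 7: 2 and 5 (since 2² = 4 ≡ 4).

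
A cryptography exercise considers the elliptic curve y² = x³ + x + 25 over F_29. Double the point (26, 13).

tangent at (26, 13): λ = (3·26² + 1)/(2·13) ≡ 28/26. 26⁻¹ ≡ 19 (mod 29), so λ ≡ 28·19 ≡ 10.
  x = λ² - 26 - 26 = 100 - 52 ≡ 19; y = λ·(26 - 19) - 13 ≡ 28. → (19, 28)

(19, 28)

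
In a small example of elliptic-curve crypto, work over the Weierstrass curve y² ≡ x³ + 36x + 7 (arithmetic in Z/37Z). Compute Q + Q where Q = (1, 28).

(14, 31)

tangent at (1, 28): λ = (3·1² + 36)/(2·28) ≡ 2/19. 19⁻¹ ≡ 2 (mod 37) since 19·2 = 38 ≡ 1, so λ ≡ 2·2 ≡ 4.
  x = λ² - 1 - 1 = 16 - 2 ≡ 14; y = λ·(1 - 14) - 28 ≡ 31. → (14, 31)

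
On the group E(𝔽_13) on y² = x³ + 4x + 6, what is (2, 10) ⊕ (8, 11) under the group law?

(7, 0)

(2, 10) + (8, 11). λ = (11 - 10)/(8 - 2) ≡ 1/6 mod 13. 6⁻¹ ≡ 11 (mod 13), so λ ≡ 11.
  x = λ² - 2 - 8 = 121 - 10 ≡ 7; y = λ·(2 - 7) - 10 ≡ 0. → (7, 0)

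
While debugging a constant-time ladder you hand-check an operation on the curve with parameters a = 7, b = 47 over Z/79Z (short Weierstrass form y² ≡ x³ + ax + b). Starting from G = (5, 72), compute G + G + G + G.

Repeated addition: build up to 4G.
2G: tangent at (5, 72): λ = (3·5² + 7)/(2·72) ≡ 3/65. 65⁻¹ ≡ 62 (mod 79) since 65·62 = 4030 ≡ 1, so λ ≡ 3·62 ≡ 28.
  x = λ² - 5 - 5 = 784 - 10 ≡ 63; y = λ·(5 - 63) - 72 ≡ 42. → (63, 42)
3G: (63, 42) + (5, 72). λ = (72 - 42)/(5 - 63) ≡ 30/21 mod 79. 21⁻¹ ≡ 64 (mod 79) since 21·64 = 1344 ≡ 1, so λ ≡ 24.
  x = λ² - 63 - 5 = 576 - 68 ≡ 34; y = λ·(63 - 34) - 42 ≡ 22. → (34, 22)
4G: (34, 22) + (5, 72). λ = (72 - 22)/(5 - 34) ≡ 50/50 mod 79. 50⁻¹ ≡ 49 (mod 79), so λ ≡ 1.
  x = λ² - 34 - 5 = 1 - 39 ≡ 41; y = λ·(34 - 41) - 22 ≡ 50. → (41, 50)

(41, 50)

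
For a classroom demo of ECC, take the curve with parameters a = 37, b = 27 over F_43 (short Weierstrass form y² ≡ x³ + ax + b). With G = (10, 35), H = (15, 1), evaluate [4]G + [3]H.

(2, 25)

First 4G:
Repeated addition: build up to 4G.
2G: tangent at (10, 35): λ = (3·10² + 37)/(2·35) ≡ 36/27. 27⁻¹ ≡ 8 (mod 43) since 27·8 = 216 ≡ 1, so λ ≡ 36·8 ≡ 30.
  x = λ² - 10 - 10 = 900 - 20 ≡ 20; y = λ·(10 - 20) - 35 ≡ 9. → (20, 9)
3G: (20, 9) + (10, 35). λ = (35 - 9)/(10 - 20) ≡ 26/33 mod 43. 33⁻¹ ≡ 30 (mod 43), so λ ≡ 6.
  x = λ² - 20 - 10 = 36 - 30 ≡ 6; y = λ·(20 - 6) - 9 ≡ 32. → (6, 32)
4G: (6, 32) + (10, 35). λ = (35 - 32)/(10 - 6) ≡ 3/4 mod 43. 4⁻¹ ≡ 11 (mod 43), so λ ≡ 33.
  x = λ² - 6 - 10 = 1089 - 16 ≡ 41; y = λ·(6 - 41) - 32 ≡ 17. → (41, 17)
4G = (41, 17).
Next 3H:
Repeated addition: build up to 3H.
2H: tangent at (15, 1): λ = (3·15² + 37)/(2·1) ≡ 24/2. 2⁻¹ ≡ 22 (mod 43) since 2·22 = 44 ≡ 1, so λ ≡ 24·22 ≡ 12.
  x = λ² - 15 - 15 = 144 - 30 ≡ 28; y = λ·(15 - 28) - 1 ≡ 15. → (28, 15)
3H: (28, 15) + (15, 1). λ = (1 - 15)/(15 - 28) ≡ 29/30 mod 43. 30⁻¹ ≡ 33 (mod 43) since 30·33 = 990 ≡ 1, so λ ≡ 11.
  x = λ² - 28 - 15 = 121 - 43 ≡ 35; y = λ·(28 - 35) - 15 ≡ 37. → (35, 37)
3H = (35, 37).
Finally 4G + 3H:
(41, 17) + (35, 37). λ = (37 - 17)/(35 - 41) ≡ 20/37 mod 43. 37⁻¹ ≡ 7 (mod 43), so λ ≡ 11.
  x = λ² - 41 - 35 = 121 - 76 ≡ 2; y = λ·(41 - 2) - 17 ≡ 25. → (2, 25)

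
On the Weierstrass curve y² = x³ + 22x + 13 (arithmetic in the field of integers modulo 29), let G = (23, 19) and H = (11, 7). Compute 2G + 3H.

First 2G:
Repeated addition: build up to 2G.
2G: tangent at (23, 19): λ = (3·23² + 22)/(2·19) ≡ 14/9. 9⁻¹ ≡ 13 (mod 29) since 9·13 = 117 ≡ 1, so λ ≡ 14·13 ≡ 8.
  x = λ² - 23 - 23 = 64 - 46 ≡ 18; y = λ·(23 - 18) - 19 ≡ 21. → (18, 21)
2G = (18, 21).
Next 3H:
Repeated addition: build up to 3H.
2H: tangent at (11, 7): λ = (3·11² + 22)/(2·7) ≡ 8/14. 14⁻¹ ≡ 27 (mod 29) since 14·27 = 378 ≡ 1, so λ ≡ 8·27 ≡ 13.
  x = λ² - 11 - 11 = 169 - 22 ≡ 2; y = λ·(11 - 2) - 7 ≡ 23. → (2, 23)
3H: (2, 23) + (11, 7). λ = (7 - 23)/(11 - 2) ≡ 13/9 mod 29. 9⁻¹ ≡ 13 (mod 29) since 9·13 = 117 ≡ 1, so λ ≡ 24.
  x = λ² - 2 - 11 = 576 - 13 ≡ 12; y = λ·(2 - 12) - 23 ≡ 27. → (12, 27)
3H = (12, 27).
Finally 2G + 3H:
(18, 21) + (12, 27). λ = (27 - 21)/(12 - 18) ≡ 6/23 mod 29. 23⁻¹ ≡ 24 (mod 29) since 23·24 = 552 ≡ 1, so λ ≡ 28.
  x = λ² - 18 - 12 = 784 - 30 ≡ 0; y = λ·(18 - 0) - 21 ≡ 19. → (0, 19)

(0, 19)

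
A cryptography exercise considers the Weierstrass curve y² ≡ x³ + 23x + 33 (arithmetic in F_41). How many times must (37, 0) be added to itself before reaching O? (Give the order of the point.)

2P: (37, 0) + (37, 0): same x and y₁ ≡ -y₂, so the sum is O.
2P = O, so the order is 2.

2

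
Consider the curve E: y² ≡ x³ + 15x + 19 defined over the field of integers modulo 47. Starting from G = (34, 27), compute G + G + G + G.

O

Repeated addition: build up to 4G.
2G: tangent at (34, 27): λ = (3·34² + 15)/(2·27) ≡ 5/7. 7⁻¹ ≡ 27 (mod 47) since 7·27 = 189 ≡ 1, so λ ≡ 5·27 ≡ 41.
  x = λ² - 34 - 34 = 1681 - 68 ≡ 15; y = λ·(34 - 15) - 27 ≡ 0. → (15, 0)
3G: (15, 0) + (34, 27). λ = (27 - 0)/(34 - 15) ≡ 27/19 mod 47. 19⁻¹ ≡ 5 (mod 47), so λ ≡ 41.
  x = λ² - 15 - 34 = 1681 - 49 ≡ 34; y = λ·(15 - 34) - 0 ≡ 20. → (34, 20)
4G: (34, 20) + (34, 27): same x and y₁ ≡ -y₂, so the sum is ∞.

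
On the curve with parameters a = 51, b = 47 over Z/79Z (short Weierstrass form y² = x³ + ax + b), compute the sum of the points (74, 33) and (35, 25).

(74, 33) + (35, 25). λ = (25 - 33)/(35 - 74) ≡ 71/40 mod 79. 40⁻¹ ≡ 2 (mod 79), so λ ≡ 63.
  x = λ² - 74 - 35 = 3969 - 109 ≡ 68; y = λ·(74 - 68) - 33 ≡ 29. → (68, 29)

(68, 29)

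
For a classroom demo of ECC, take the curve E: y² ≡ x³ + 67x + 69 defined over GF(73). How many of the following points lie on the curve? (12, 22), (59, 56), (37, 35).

2

(12, 22): 22² ≡ 46, rhs ≡ 46 → on.
(59, 56): 56² ≡ 70, rhs ≡ 37 → off.
(37, 35): 35² ≡ 57, rhs ≡ 57 → on.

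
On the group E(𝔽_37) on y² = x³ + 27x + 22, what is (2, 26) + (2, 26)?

(22, 33)

tangent at (2, 26): λ = (3·2² + 27)/(2·26) ≡ 2/15. 15⁻¹ ≡ 5 (mod 37) since 15·5 = 75 ≡ 1, so λ ≡ 2·5 ≡ 10.
  x = λ² - 2 - 2 = 100 - 4 ≡ 22; y = λ·(2 - 22) - 26 ≡ 33. → (22, 33)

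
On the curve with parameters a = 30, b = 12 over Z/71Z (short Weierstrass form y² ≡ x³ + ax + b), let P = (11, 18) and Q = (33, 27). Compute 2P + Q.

(37, 67)

First 2P:
Repeated addition: build up to 2P.
2P: tangent at (11, 18): λ = (3·11² + 30)/(2·18) ≡ 38/36. 36⁻¹ ≡ 2 (mod 71) since 36·2 = 72 ≡ 1, so λ ≡ 38·2 ≡ 5.
  x = λ² - 11 - 11 = 25 - 22 ≡ 3; y = λ·(11 - 3) - 18 ≡ 22. → (3, 22)
2P = (3, 22).
Finally 2P + Q:
(3, 22) + (33, 27). λ = (27 - 22)/(33 - 3) ≡ 5/30 mod 71. 30⁻¹ ≡ 45 (mod 71), so λ ≡ 12.
  x = λ² - 3 - 33 = 144 - 36 ≡ 37; y = λ·(3 - 37) - 22 ≡ 67. → (37, 67)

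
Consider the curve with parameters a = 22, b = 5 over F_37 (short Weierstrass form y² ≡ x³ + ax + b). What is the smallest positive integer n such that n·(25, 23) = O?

7

2P: tangent at (25, 23): λ = (3·25² + 22)/(2·23) ≡ 10/9. 9⁻¹ ≡ 33 (mod 37) since 9·33 = 297 ≡ 1, so λ ≡ 10·33 ≡ 34.
  x = λ² - 25 - 25 = 1156 - 50 ≡ 33; y = λ·(25 - 33) - 23 ≡ 1. → (33, 1)
3P: (33, 1) + (25, 23). λ = (23 - 1)/(25 - 33) ≡ 22/29 mod 37. 29⁻¹ ≡ 23 (mod 37), so λ ≡ 25.
  x = λ² - 33 - 25 = 625 - 58 ≡ 12; y = λ·(33 - 12) - 1 ≡ 6. → (12, 6)
4P: (12, 6) + (25, 23). λ = (23 - 6)/(25 - 12) ≡ 17/13 mod 37. 13⁻¹ ≡ 20 (mod 37), so λ ≡ 7.
  x = λ² - 12 - 25 = 49 - 37 ≡ 12; y = λ·(12 - 12) - 6 ≡ 31. → (12, 31)
5P: (12, 31) + (25, 23). λ = (23 - 31)/(25 - 12) ≡ 29/13 mod 37. 13⁻¹ ≡ 20 (mod 37), so λ ≡ 25.
  x = λ² - 12 - 25 = 625 - 37 ≡ 33; y = λ·(12 - 33) - 31 ≡ 36. → (33, 36)
6P: (33, 36) + (25, 23). λ = (23 - 36)/(25 - 33) ≡ 24/29 mod 37. 29⁻¹ ≡ 23 (mod 37), so λ ≡ 34.
  x = λ² - 33 - 25 = 1156 - 58 ≡ 25; y = λ·(33 - 25) - 36 ≡ 14. → (25, 14)
7P: (25, 14) + (25, 23): same x and y₁ ≡ -y₂, so the sum is O.
7P = O, so the order is 7.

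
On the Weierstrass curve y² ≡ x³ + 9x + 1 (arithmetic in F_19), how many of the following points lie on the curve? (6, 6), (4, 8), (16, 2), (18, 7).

(6, 6): 6² ≡ 17, rhs ≡ 5 → off.
(4, 8): 8² ≡ 7, rhs ≡ 6 → off.
(16, 2): 2² ≡ 4, rhs ≡ 4 → on.
(18, 7): 7² ≡ 11, rhs ≡ 10 → off.

1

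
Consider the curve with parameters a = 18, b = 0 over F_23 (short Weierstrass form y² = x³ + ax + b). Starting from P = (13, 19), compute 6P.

(0, 0)

Double-and-add on 6 = (110)₂. Start with P = (13, 19) for the leading 1-bit.
double: tangent at (13, 19): λ = (3·13² + 18)/(2·19) ≡ 19/15. 15⁻¹ ≡ 20 (mod 23), so λ ≡ 19·20 ≡ 12.
  x = λ² - 13 - 13 = 144 - 26 ≡ 3; y = λ·(13 - 3) - 19 ≡ 9. → (3, 9)
add P: (3, 9) + (13, 19). λ = (19 - 9)/(13 - 3) ≡ 10/10 mod 23. 10⁻¹ ≡ 7 (mod 23) since 10·7 = 70 ≡ 1, so λ ≡ 1.
  x = λ² - 3 - 13 = 1 - 16 ≡ 8; y = λ·(3 - 8) - 9 ≡ 9. → (8, 9)
double: tangent at (8, 9): λ = (3·8² + 18)/(2·9) ≡ 3/18. 18⁻¹ ≡ 9 (mod 23) since 18·9 = 162 ≡ 1, so λ ≡ 3·9 ≡ 4.
  x = λ² - 8 - 8 = 16 - 16 ≡ 0; y = λ·(8 - 0) - 9 ≡ 0. → (0, 0)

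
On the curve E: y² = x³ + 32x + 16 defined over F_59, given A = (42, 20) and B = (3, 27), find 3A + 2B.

First 3A:
Repeated addition: build up to 3A.
2A: tangent at (42, 20): λ = (3·42² + 32)/(2·20) ≡ 14/40. 40⁻¹ ≡ 31 (mod 59), so λ ≡ 14·31 ≡ 21.
  x = λ² - 42 - 42 = 441 - 84 ≡ 3; y = λ·(42 - 3) - 20 ≡ 32. → (3, 32)
3A: (3, 32) + (42, 20). λ = (20 - 32)/(42 - 3) ≡ 47/39 mod 59. 39⁻¹ ≡ 56 (mod 59) since 39·56 = 2184 ≡ 1, so λ ≡ 36.
  x = λ² - 3 - 42 = 1296 - 45 ≡ 12; y = λ·(3 - 12) - 32 ≡ 57. → (12, 57)
3A = (12, 57).
Next 2B:
Repeated addition: build up to 2B.
2B: tangent at (3, 27): λ = (3·3² + 32)/(2·27) ≡ 0/54. 54⁻¹ ≡ 47 (mod 59) since 54·47 = 2538 ≡ 1, so λ ≡ 0·47 ≡ 0.
  x = λ² - 3 - 3 = 0 - 6 ≡ 53; y = λ·(3 - 53) - 27 ≡ 32. → (53, 32)
2B = (53, 32).
Finally 3A + 2B:
(12, 57) + (53, 32). λ = (32 - 57)/(53 - 12) ≡ 34/41 mod 59. 41⁻¹ ≡ 36 (mod 59) since 41·36 = 1476 ≡ 1, so λ ≡ 44.
  x = λ² - 12 - 53 = 1936 - 65 ≡ 42; y = λ·(12 - 42) - 57 ≡ 39. → (42, 39)

(42, 39)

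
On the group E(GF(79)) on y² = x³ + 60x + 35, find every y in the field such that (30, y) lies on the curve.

0

x³ + 60x + 35 = 28835 ≡ 0 (mod 79).
Only y = 0 satisfies y² ≡ 0.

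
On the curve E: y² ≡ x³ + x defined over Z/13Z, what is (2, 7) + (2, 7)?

(9, 6)

tangent at (2, 7): λ = (3·2² + 1)/(2·7) ≡ 0/1. 1⁻¹ ≡ 1 (mod 13), so λ ≡ 0·1 ≡ 0.
  x = λ² - 2 - 2 = 0 - 4 ≡ 9; y = λ·(2 - 9) - 7 ≡ 6. → (9, 6)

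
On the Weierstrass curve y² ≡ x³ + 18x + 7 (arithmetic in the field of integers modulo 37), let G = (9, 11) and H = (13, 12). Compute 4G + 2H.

First 4G:
Repeated addition: build up to 4G.
2G: tangent at (9, 11): λ = (3·9² + 18)/(2·11) ≡ 2/22. 22⁻¹ ≡ 32 (mod 37) since 22·32 = 704 ≡ 1, so λ ≡ 2·32 ≡ 27.
  x = λ² - 9 - 9 = 729 - 18 ≡ 8; y = λ·(9 - 8) - 11 ≡ 16. → (8, 16)
3G: (8, 16) + (9, 11). λ = (11 - 16)/(9 - 8) ≡ 32/1 mod 37. 1⁻¹ ≡ 1 (mod 37), so λ ≡ 32.
  x = λ² - 8 - 9 = 1024 - 17 ≡ 8; y = λ·(8 - 8) - 16 ≡ 21. → (8, 21)
4G: (8, 21) + (9, 11). λ = (11 - 21)/(9 - 8) ≡ 27/1 mod 37. 1⁻¹ ≡ 1 (mod 37), so λ ≡ 27.
  x = λ² - 8 - 9 = 729 - 17 ≡ 9; y = λ·(8 - 9) - 21 ≡ 26. → (9, 26)
4G = (9, 26).
Next 2H:
Repeated addition: build up to 2H.
2H: tangent at (13, 12): λ = (3·13² + 18)/(2·12) ≡ 7/24. 24⁻¹ ≡ 17 (mod 37), so λ ≡ 7·17 ≡ 8.
  x = λ² - 13 - 13 = 64 - 26 ≡ 1; y = λ·(13 - 1) - 12 ≡ 10. → (1, 10)
2H = (1, 10).
Finally 4G + 2H:
(9, 26) + (1, 10). λ = (10 - 26)/(1 - 9) ≡ 21/29 mod 37. 29⁻¹ ≡ 23 (mod 37), so λ ≡ 2.
  x = λ² - 9 - 1 = 4 - 10 ≡ 31; y = λ·(9 - 31) - 26 ≡ 4. → (31, 4)

(31, 4)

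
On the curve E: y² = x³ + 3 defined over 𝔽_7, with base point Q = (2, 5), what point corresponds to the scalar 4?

Repeated addition: build up to 4Q.
2Q: tangent at (2, 5): λ = (3·2² + 0)/(2·5) ≡ 5/3. 3⁻¹ ≡ 5 (mod 7) since 3·5 = 15 ≡ 1, so λ ≡ 5·5 ≡ 4.
  x = λ² - 2 - 2 = 16 - 4 ≡ 5; y = λ·(2 - 5) - 5 ≡ 4. → (5, 4)
3Q: (5, 4) + (2, 5). λ = (5 - 4)/(2 - 5) ≡ 1/4 mod 7. 4⁻¹ ≡ 2 (mod 7), so λ ≡ 2.
  x = λ² - 5 - 2 = 4 - 7 ≡ 4; y = λ·(5 - 4) - 4 ≡ 5. → (4, 5)
4Q: (4, 5) + (2, 5). λ = (5 - 5)/(2 - 4) ≡ 0/5 mod 7. 5⁻¹ ≡ 3 (mod 7) since 5·3 = 15 ≡ 1, so λ ≡ 0.
  x = λ² - 4 - 2 = 0 - 6 ≡ 1; y = λ·(4 - 1) - 5 ≡ 2. → (1, 2)

(1, 2)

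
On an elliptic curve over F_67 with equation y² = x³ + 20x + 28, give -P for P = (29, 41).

-(29, 41) = (29, -41 mod 67) = (29, 26).

(29, 26)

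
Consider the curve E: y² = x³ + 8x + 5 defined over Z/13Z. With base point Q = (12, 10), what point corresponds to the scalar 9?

(12, 3)

Double-and-add on 9 = (1001)₂. Start with Q = (12, 10) for the leading 1-bit.
double: tangent at (12, 10): λ = (3·12² + 8)/(2·10) ≡ 11/7. 7⁻¹ ≡ 2 (mod 13) since 7·2 = 14 ≡ 1, so λ ≡ 11·2 ≡ 9.
  x = λ² - 12 - 12 = 81 - 24 ≡ 5; y = λ·(12 - 5) - 10 ≡ 1. → (5, 1)
double: tangent at (5, 1): λ = (3·5² + 8)/(2·1) ≡ 5/2. 2⁻¹ ≡ 7 (mod 13), so λ ≡ 5·7 ≡ 9.
  x = λ² - 5 - 5 = 81 - 10 ≡ 6; y = λ·(5 - 6) - 1 ≡ 3. → (6, 3)
double: tangent at (6, 3): λ = (3·6² + 8)/(2·3) ≡ 12/6. 6⁻¹ ≡ 11 (mod 13), so λ ≡ 12·11 ≡ 2.
  x = λ² - 6 - 6 = 4 - 12 ≡ 5; y = λ·(6 - 5) - 3 ≡ 12. → (5, 12)
add Q: (5, 12) + (12, 10). λ = (10 - 12)/(12 - 5) ≡ 11/7 mod 13. 7⁻¹ ≡ 2 (mod 13) since 7·2 = 14 ≡ 1, so λ ≡ 9.
  x = λ² - 5 - 12 = 81 - 17 ≡ 12; y = λ·(5 - 12) - 12 ≡ 3. → (12, 3)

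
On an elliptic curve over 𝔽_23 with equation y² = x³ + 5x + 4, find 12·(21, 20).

Write G = (21, 20).
Repeated addition: build up to 12G.
2G: tangent at (21, 20): λ = (3·21² + 5)/(2·20) ≡ 17/17. 17⁻¹ ≡ 19 (mod 23), so λ ≡ 17·19 ≡ 1.
  x = λ² - 21 - 21 = 1 - 42 ≡ 5; y = λ·(21 - 5) - 20 ≡ 19. → (5, 19)
3G: (5, 19) + (21, 20). λ = (20 - 19)/(21 - 5) ≡ 1/16 mod 23. 16⁻¹ ≡ 13 (mod 23), so λ ≡ 13.
  x = λ² - 5 - 21 = 169 - 26 ≡ 5; y = λ·(5 - 5) - 19 ≡ 4. → (5, 4)
4G: (5, 4) + (21, 20). λ = (20 - 4)/(21 - 5) ≡ 16/16 mod 23. 16⁻¹ ≡ 13 (mod 23), so λ ≡ 1.
  x = λ² - 5 - 21 = 1 - 26 ≡ 21; y = λ·(5 - 21) - 4 ≡ 3. → (21, 3)
5G: (21, 3) + (21, 20): same x and y₁ ≡ -y₂, so the sum is O.
6G: O + (21, 20) = (21, 20) (identity).
7G: tangent at (21, 20): λ = (3·21² + 5)/(2·20) ≡ 17/17. 17⁻¹ ≡ 19 (mod 23), so λ ≡ 17·19 ≡ 1.
  x = λ² - 21 - 21 = 1 - 42 ≡ 5; y = λ·(21 - 5) - 20 ≡ 19. → (5, 19)
8G: (5, 19) + (21, 20). λ = (20 - 19)/(21 - 5) ≡ 1/16 mod 23. 16⁻¹ ≡ 13 (mod 23), so λ ≡ 13.
  x = λ² - 5 - 21 = 169 - 26 ≡ 5; y = λ·(5 - 5) - 19 ≡ 4. → (5, 4)
9G: (5, 4) + (21, 20). λ = (20 - 4)/(21 - 5) ≡ 16/16 mod 23. 16⁻¹ ≡ 13 (mod 23) since 16·13 = 208 ≡ 1, so λ ≡ 1.
  x = λ² - 5 - 21 = 1 - 26 ≡ 21; y = λ·(5 - 21) - 4 ≡ 3. → (21, 3)
10G: (21, 3) + (21, 20): same x and y₁ ≡ -y₂, so the sum is O.
11G: O + (21, 20) = (21, 20) (identity).
12G: tangent at (21, 20): λ = (3·21² + 5)/(2·20) ≡ 17/17. 17⁻¹ ≡ 19 (mod 23), so λ ≡ 17·19 ≡ 1.
  x = λ² - 21 - 21 = 1 - 42 ≡ 5; y = λ·(21 - 5) - 20 ≡ 19. → (5, 19)

(5, 19)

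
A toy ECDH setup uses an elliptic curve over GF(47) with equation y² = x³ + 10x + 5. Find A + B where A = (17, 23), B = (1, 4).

(17, 23) + (1, 4). λ = (4 - 23)/(1 - 17) ≡ 28/31 mod 47. 31⁻¹ ≡ 44 (mod 47) since 31·44 = 1364 ≡ 1, so λ ≡ 10.
  x = λ² - 17 - 1 = 100 - 18 ≡ 35; y = λ·(17 - 35) - 23 ≡ 32. → (35, 32)

(35, 32)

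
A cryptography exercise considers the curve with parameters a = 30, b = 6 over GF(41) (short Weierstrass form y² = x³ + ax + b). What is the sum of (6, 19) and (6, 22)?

The two points share x = 6 and their y-coordinates satisfy 19 + 22 ≡ 0 (mod 41), so they are inverses. Their sum is ∞.

O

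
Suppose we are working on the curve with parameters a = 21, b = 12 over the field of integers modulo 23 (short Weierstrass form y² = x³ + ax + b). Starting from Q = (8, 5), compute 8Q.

(22, 17)

Repeated addition: build up to 8Q.
2Q: tangent at (8, 5): λ = (3·8² + 21)/(2·5) ≡ 6/10. 10⁻¹ ≡ 7 (mod 23), so λ ≡ 6·7 ≡ 19.
  x = λ² - 8 - 8 = 361 - 16 ≡ 0; y = λ·(8 - 0) - 5 ≡ 9. → (0, 9)
3Q: (0, 9) + (8, 5). λ = (5 - 9)/(8 - 0) ≡ 19/8 mod 23. 8⁻¹ ≡ 3 (mod 23), so λ ≡ 11.
  x = λ² - 0 - 8 = 121 - 8 ≡ 21; y = λ·(0 - 21) - 9 ≡ 13. → (21, 13)
4Q: (21, 13) + (8, 5). λ = (5 - 13)/(8 - 21) ≡ 15/10 mod 23. 10⁻¹ ≡ 7 (mod 23) since 10·7 = 70 ≡ 1, so λ ≡ 13.
  x = λ² - 21 - 8 = 169 - 29 ≡ 2; y = λ·(21 - 2) - 13 ≡ 4. → (2, 4)
5Q: (2, 4) + (8, 5). λ = (5 - 4)/(8 - 2) ≡ 1/6 mod 23. 6⁻¹ ≡ 4 (mod 23) since 6·4 = 24 ≡ 1, so λ ≡ 4.
  x = λ² - 2 - 8 = 16 - 10 ≡ 6; y = λ·(2 - 6) - 4 ≡ 3. → (6, 3)
6Q: (6, 3) + (8, 5). λ = (5 - 3)/(8 - 6) ≡ 2/2 mod 23. 2⁻¹ ≡ 12 (mod 23) since 2·12 = 24 ≡ 1, so λ ≡ 1.
  x = λ² - 6 - 8 = 1 - 14 ≡ 10; y = λ·(6 - 10) - 3 ≡ 16. → (10, 16)
7Q: (10, 16) + (8, 5). λ = (5 - 16)/(8 - 10) ≡ 12/21 mod 23. 21⁻¹ ≡ 11 (mod 23) since 21·11 = 231 ≡ 1, so λ ≡ 17.
  x = λ² - 10 - 8 = 289 - 18 ≡ 18; y = λ·(10 - 18) - 16 ≡ 9. → (18, 9)
8Q: (18, 9) + (8, 5). λ = (5 - 9)/(8 - 18) ≡ 19/13 mod 23. 13⁻¹ ≡ 16 (mod 23), so λ ≡ 5.
  x = λ² - 18 - 8 = 25 - 26 ≡ 22; y = λ·(18 - 22) - 9 ≡ 17. → (22, 17)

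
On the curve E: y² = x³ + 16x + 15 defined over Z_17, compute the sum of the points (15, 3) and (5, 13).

(15, 3) + (5, 13). λ = (13 - 3)/(5 - 15) ≡ 10/7 mod 17. 7⁻¹ ≡ 5 (mod 17) since 7·5 = 35 ≡ 1, so λ ≡ 16.
  x = λ² - 15 - 5 = 256 - 20 ≡ 15; y = λ·(15 - 15) - 3 ≡ 14. → (15, 14)

(15, 14)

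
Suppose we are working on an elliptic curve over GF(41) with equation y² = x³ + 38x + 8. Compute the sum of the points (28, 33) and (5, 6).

(28, 33) + (5, 6). λ = (6 - 33)/(5 - 28) ≡ 14/18 mod 41. 18⁻¹ ≡ 16 (mod 41), so λ ≡ 19.
  x = λ² - 28 - 5 = 361 - 33 ≡ 0; y = λ·(28 - 0) - 33 ≡ 7. → (0, 7)

(0, 7)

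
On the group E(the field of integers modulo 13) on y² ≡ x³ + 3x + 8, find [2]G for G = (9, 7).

(9, 6)

tangent at (9, 7): λ = (3·9² + 3)/(2·7) ≡ 12/1. 1⁻¹ ≡ 1 (mod 13) since 1·1 = 1 ≡ 1, so λ ≡ 12·1 ≡ 12.
  x = λ² - 9 - 9 = 144 - 18 ≡ 9; y = λ·(9 - 9) - 7 ≡ 6. → (9, 6)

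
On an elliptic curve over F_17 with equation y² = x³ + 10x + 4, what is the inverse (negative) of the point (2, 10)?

-(2, 10) = (2, -10 mod 17) = (2, 7).

(2, 7)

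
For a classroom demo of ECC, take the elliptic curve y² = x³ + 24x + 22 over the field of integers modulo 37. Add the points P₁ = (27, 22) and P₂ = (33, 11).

(4, 16)

(27, 22) + (33, 11). λ = (11 - 22)/(33 - 27) ≡ 26/6 mod 37. 6⁻¹ ≡ 31 (mod 37), so λ ≡ 29.
  x = λ² - 27 - 33 = 841 - 60 ≡ 4; y = λ·(27 - 4) - 22 ≡ 16. → (4, 16)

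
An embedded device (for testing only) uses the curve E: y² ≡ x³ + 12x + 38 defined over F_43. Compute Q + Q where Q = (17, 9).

(6, 5)

tangent at (17, 9): λ = (3·17² + 12)/(2·9) ≡ 19/18. 18⁻¹ ≡ 12 (mod 43), so λ ≡ 19·12 ≡ 13.
  x = λ² - 17 - 17 = 169 - 34 ≡ 6; y = λ·(17 - 6) - 9 ≡ 5. → (6, 5)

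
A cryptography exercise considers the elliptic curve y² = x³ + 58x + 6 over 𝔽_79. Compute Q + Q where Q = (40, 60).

(43, 20)

tangent at (40, 60): λ = (3·40² + 58)/(2·60) ≡ 39/41. 41⁻¹ ≡ 27 (mod 79) since 41·27 = 1107 ≡ 1, so λ ≡ 39·27 ≡ 26.
  x = λ² - 40 - 40 = 676 - 80 ≡ 43; y = λ·(40 - 43) - 60 ≡ 20. → (43, 20)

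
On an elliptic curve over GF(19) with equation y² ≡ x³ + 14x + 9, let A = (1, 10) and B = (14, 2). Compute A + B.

(1, 10) + (14, 2). λ = (2 - 10)/(14 - 1) ≡ 11/13 mod 19. 13⁻¹ ≡ 3 (mod 19), so λ ≡ 14.
  x = λ² - 1 - 14 = 196 - 15 ≡ 10; y = λ·(1 - 10) - 10 ≡ 16. → (10, 16)

(10, 16)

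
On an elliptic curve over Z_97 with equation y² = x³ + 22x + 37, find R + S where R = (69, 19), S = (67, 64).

(69, 19) + (67, 64). λ = (64 - 19)/(67 - 69) ≡ 45/95 mod 97. 95⁻¹ ≡ 48 (mod 97), so λ ≡ 26.
  x = λ² - 69 - 67 = 676 - 136 ≡ 55; y = λ·(69 - 55) - 19 ≡ 54. → (55, 54)

(55, 54)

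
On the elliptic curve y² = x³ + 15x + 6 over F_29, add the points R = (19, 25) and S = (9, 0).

(19, 25) + (9, 0). λ = (0 - 25)/(9 - 19) ≡ 4/19 mod 29. 19⁻¹ ≡ 26 (mod 29), so λ ≡ 17.
  x = λ² - 19 - 9 = 289 - 28 ≡ 0; y = λ·(19 - 0) - 25 ≡ 8. → (0, 8)

(0, 8)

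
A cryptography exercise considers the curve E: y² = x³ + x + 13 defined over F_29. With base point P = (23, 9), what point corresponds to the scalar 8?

Repeated addition: build up to 8P.
2P: tangent at (23, 9): λ = (3·23² + 1)/(2·9) ≡ 22/18. 18⁻¹ ≡ 21 (mod 29), so λ ≡ 22·21 ≡ 27.
  x = λ² - 23 - 23 = 729 - 46 ≡ 16; y = λ·(23 - 16) - 9 ≡ 6. → (16, 6)
3P: (16, 6) + (23, 9). λ = (9 - 6)/(23 - 16) ≡ 3/7 mod 29. 7⁻¹ ≡ 25 (mod 29), so λ ≡ 17.
  x = λ² - 16 - 23 = 289 - 39 ≡ 18; y = λ·(16 - 18) - 6 ≡ 18. → (18, 18)
4P: (18, 18) + (23, 9). λ = (9 - 18)/(23 - 18) ≡ 20/5 mod 29. 5⁻¹ ≡ 6 (mod 29) since 5·6 = 30 ≡ 1, so λ ≡ 4.
  x = λ² - 18 - 23 = 16 - 41 ≡ 4; y = λ·(18 - 4) - 18 ≡ 9. → (4, 9)
5P: (4, 9) + (23, 9). λ = (9 - 9)/(23 - 4) ≡ 0/19 mod 29. 19⁻¹ ≡ 26 (mod 29), so λ ≡ 0.
  x = λ² - 4 - 23 = 0 - 27 ≡ 2; y = λ·(4 - 2) - 9 ≡ 20. → (2, 20)
6P: (2, 20) + (23, 9). λ = (9 - 20)/(23 - 2) ≡ 18/21 mod 29. 21⁻¹ ≡ 18 (mod 29), so λ ≡ 5.
  x = λ² - 2 - 23 = 25 - 25 ≡ 0; y = λ·(2 - 0) - 20 ≡ 19. → (0, 19)
7P: (0, 19) + (23, 9). λ = (9 - 19)/(23 - 0) ≡ 19/23 mod 29. 23⁻¹ ≡ 24 (mod 29) since 23·24 = 552 ≡ 1, so λ ≡ 21.
  x = λ² - 0 - 23 = 441 - 23 ≡ 12; y = λ·(0 - 12) - 19 ≡ 19. → (12, 19)
8P: (12, 19) + (23, 9). λ = (9 - 19)/(23 - 12) ≡ 19/11 mod 29. 11⁻¹ ≡ 8 (mod 29), so λ ≡ 7.
  x = λ² - 12 - 23 = 49 - 35 ≡ 14; y = λ·(12 - 14) - 19 ≡ 25. → (14, 25)

(14, 25)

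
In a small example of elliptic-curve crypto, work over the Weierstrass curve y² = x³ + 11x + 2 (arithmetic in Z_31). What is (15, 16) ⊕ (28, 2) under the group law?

(2, 1)

(15, 16) + (28, 2). λ = (2 - 16)/(28 - 15) ≡ 17/13 mod 31. 13⁻¹ ≡ 12 (mod 31), so λ ≡ 18.
  x = λ² - 15 - 28 = 324 - 43 ≡ 2; y = λ·(15 - 2) - 16 ≡ 1. → (2, 1)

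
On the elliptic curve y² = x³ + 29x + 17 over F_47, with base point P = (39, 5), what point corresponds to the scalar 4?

(8, 44)

Repeated addition: build up to 4P.
2P: tangent at (39, 5): λ = (3·39² + 29)/(2·5) ≡ 33/10. 10⁻¹ ≡ 33 (mod 47), so λ ≡ 33·33 ≡ 8.
  x = λ² - 39 - 39 = 64 - 78 ≡ 33; y = λ·(39 - 33) - 5 ≡ 43. → (33, 43)
3P: (33, 43) + (39, 5). λ = (5 - 43)/(39 - 33) ≡ 9/6 mod 47. 6⁻¹ ≡ 8 (mod 47) since 6·8 = 48 ≡ 1, so λ ≡ 25.
  x = λ² - 33 - 39 = 625 - 72 ≡ 36; y = λ·(33 - 36) - 43 ≡ 23. → (36, 23)
4P: (36, 23) + (39, 5). λ = (5 - 23)/(39 - 36) ≡ 29/3 mod 47. 3⁻¹ ≡ 16 (mod 47), so λ ≡ 41.
  x = λ² - 36 - 39 = 1681 - 75 ≡ 8; y = λ·(36 - 8) - 23 ≡ 44. → (8, 44)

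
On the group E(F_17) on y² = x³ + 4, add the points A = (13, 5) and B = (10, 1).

(13, 5) + (10, 1). λ = (1 - 5)/(10 - 13) ≡ 13/14 mod 17. 14⁻¹ ≡ 11 (mod 17), so λ ≡ 7.
  x = λ² - 13 - 10 = 49 - 23 ≡ 9; y = λ·(13 - 9) - 5 ≡ 6. → (9, 6)

(9, 6)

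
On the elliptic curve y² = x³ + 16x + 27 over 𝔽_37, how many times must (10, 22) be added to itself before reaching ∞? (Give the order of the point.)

2P: tangent at (10, 22): λ = (3·10² + 16)/(2·22) ≡ 20/7. 7⁻¹ ≡ 16 (mod 37), so λ ≡ 20·16 ≡ 24.
  x = λ² - 10 - 10 = 576 - 20 ≡ 1; y = λ·(10 - 1) - 22 ≡ 9. → (1, 9)
3P: (1, 9) + (10, 22). λ = (22 - 9)/(10 - 1) ≡ 13/9 mod 37. 9⁻¹ ≡ 33 (mod 37) since 9·33 = 297 ≡ 1, so λ ≡ 22.
  x = λ² - 1 - 10 = 484 - 11 ≡ 29; y = λ·(1 - 29) - 9 ≡ 4. → (29, 4)
4P: (29, 4) + (10, 22). λ = (22 - 4)/(10 - 29) ≡ 18/18 mod 37. 18⁻¹ ≡ 35 (mod 37), so λ ≡ 1.
  x = λ² - 29 - 10 = 1 - 39 ≡ 36; y = λ·(29 - 36) - 4 ≡ 26. → (36, 26)
5P: (36, 26) + (10, 22). λ = (22 - 26)/(10 - 36) ≡ 33/11 mod 37. 11⁻¹ ≡ 27 (mod 37) since 11·27 = 297 ≡ 1, so λ ≡ 3.
  x = λ² - 36 - 10 = 9 - 46 ≡ 0; y = λ·(36 - 0) - 26 ≡ 8. → (0, 8)
6P: (0, 8) + (10, 22). λ = (22 - 8)/(10 - 0) ≡ 14/10 mod 37. 10⁻¹ ≡ 26 (mod 37), so λ ≡ 31.
  x = λ² - 0 - 10 = 961 - 10 ≡ 26; y = λ·(0 - 26) - 8 ≡ 0. → (26, 0)
7P: (26, 0) + (10, 22). λ = (22 - 0)/(10 - 26) ≡ 22/21 mod 37. 21⁻¹ ≡ 30 (mod 37), so λ ≡ 31.
  x = λ² - 26 - 10 = 961 - 36 ≡ 0; y = λ·(26 - 0) - 0 ≡ 29. → (0, 29)
8P: (0, 29) + (10, 22). λ = (22 - 29)/(10 - 0) ≡ 30/10 mod 37. 10⁻¹ ≡ 26 (mod 37) since 10·26 = 260 ≡ 1, so λ ≡ 3.
  x = λ² - 0 - 10 = 9 - 10 ≡ 36; y = λ·(0 - 36) - 29 ≡ 11. → (36, 11)
9P: (36, 11) + (10, 22). λ = (22 - 11)/(10 - 36) ≡ 11/11 mod 37. 11⁻¹ ≡ 27 (mod 37) since 11·27 = 297 ≡ 1, so λ ≡ 1.
  x = λ² - 36 - 10 = 1 - 46 ≡ 29; y = λ·(36 - 29) - 11 ≡ 33. → (29, 33)
10P: (29, 33) + (10, 22). λ = (22 - 33)/(10 - 29) ≡ 26/18 mod 37. 18⁻¹ ≡ 35 (mod 37), so λ ≡ 22.
  x = λ² - 29 - 10 = 484 - 39 ≡ 1; y = λ·(29 - 1) - 33 ≡ 28. → (1, 28)
11P: (1, 28) + (10, 22). λ = (22 - 28)/(10 - 1) ≡ 31/9 mod 37. 9⁻¹ ≡ 33 (mod 37) since 9·33 = 297 ≡ 1, so λ ≡ 24.
  x = λ² - 1 - 10 = 576 - 11 ≡ 10; y = λ·(1 - 10) - 28 ≡ 15. → (10, 15)
12P: (10, 15) + (10, 22): same x and y₁ ≡ -y₂, so the sum is ∞.
12P = ∞, so the order is 12.

12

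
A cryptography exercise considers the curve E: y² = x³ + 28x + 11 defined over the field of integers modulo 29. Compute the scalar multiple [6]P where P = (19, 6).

(17, 8)

Repeated addition: build up to 6P.
2P: tangent at (19, 6): λ = (3·19² + 28)/(2·6) ≡ 9/12. 12⁻¹ ≡ 17 (mod 29), so λ ≡ 9·17 ≡ 8.
  x = λ² - 19 - 19 = 64 - 38 ≡ 26; y = λ·(19 - 26) - 6 ≡ 25. → (26, 25)
3P: (26, 25) + (19, 6). λ = (6 - 25)/(19 - 26) ≡ 10/22 mod 29. 22⁻¹ ≡ 4 (mod 29), so λ ≡ 11.
  x = λ² - 26 - 19 = 121 - 45 ≡ 18; y = λ·(26 - 18) - 25 ≡ 5. → (18, 5)
4P: (18, 5) + (19, 6). λ = (6 - 5)/(19 - 18) ≡ 1/1 mod 29. 1⁻¹ ≡ 1 (mod 29) since 1·1 = 1 ≡ 1, so λ ≡ 1.
  x = λ² - 18 - 19 = 1 - 37 ≡ 22; y = λ·(18 - 22) - 5 ≡ 20. → (22, 20)
5P: (22, 20) + (19, 6). λ = (6 - 20)/(19 - 22) ≡ 15/26 mod 29. 26⁻¹ ≡ 19 (mod 29), so λ ≡ 24.
  x = λ² - 22 - 19 = 576 - 41 ≡ 13; y = λ·(22 - 13) - 20 ≡ 22. → (13, 22)
6P: (13, 22) + (19, 6). λ = (6 - 22)/(19 - 13) ≡ 13/6 mod 29. 6⁻¹ ≡ 5 (mod 29), so λ ≡ 7.
  x = λ² - 13 - 19 = 49 - 32 ≡ 17; y = λ·(13 - 17) - 22 ≡ 8. → (17, 8)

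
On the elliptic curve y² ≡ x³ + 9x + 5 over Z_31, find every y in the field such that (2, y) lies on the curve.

0

x³ + 9x + 5 = 31 ≡ 0 (mod 31).
Only y = 0 satisfies y² ≡ 0.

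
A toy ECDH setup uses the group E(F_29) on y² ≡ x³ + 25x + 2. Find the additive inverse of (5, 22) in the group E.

(5, 7)

-(5, 22) = (5, -22 mod 29) = (5, 7).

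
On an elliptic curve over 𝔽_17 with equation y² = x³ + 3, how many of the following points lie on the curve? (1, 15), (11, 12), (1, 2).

3

(1, 15): 15² ≡ 4, rhs ≡ 4 → on.
(11, 12): 12² ≡ 8, rhs ≡ 8 → on.
(1, 2): 2² ≡ 4, rhs ≡ 4 → on.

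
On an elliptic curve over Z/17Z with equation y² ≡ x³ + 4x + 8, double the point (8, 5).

(3, 8)

tangent at (8, 5): λ = (3·8² + 4)/(2·5) ≡ 9/10. 10⁻¹ ≡ 12 (mod 17) since 10·12 = 120 ≡ 1, so λ ≡ 9·12 ≡ 6.
  x = λ² - 8 - 8 = 36 - 16 ≡ 3; y = λ·(8 - 3) - 5 ≡ 8. → (3, 8)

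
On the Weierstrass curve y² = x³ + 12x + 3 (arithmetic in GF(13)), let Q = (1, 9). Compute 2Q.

(7, 12)

tangent at (1, 9): λ = (3·1² + 12)/(2·9) ≡ 2/5. 5⁻¹ ≡ 8 (mod 13), so λ ≡ 2·8 ≡ 3.
  x = λ² - 1 - 1 = 9 - 2 ≡ 7; y = λ·(1 - 7) - 9 ≡ 12. → (7, 12)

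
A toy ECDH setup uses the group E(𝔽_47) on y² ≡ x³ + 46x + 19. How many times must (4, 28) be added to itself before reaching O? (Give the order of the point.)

2P: tangent at (4, 28): λ = (3·4² + 46)/(2·28) ≡ 0/9. 9⁻¹ ≡ 21 (mod 47) since 9·21 = 189 ≡ 1, so λ ≡ 0·21 ≡ 0.
  x = λ² - 4 - 4 = 0 - 8 ≡ 39; y = λ·(4 - 39) - 28 ≡ 19. → (39, 19)
3P: (39, 19) + (4, 28). λ = (28 - 19)/(4 - 39) ≡ 9/12 mod 47. 12⁻¹ ≡ 4 (mod 47), so λ ≡ 36.
  x = λ² - 39 - 4 = 1296 - 43 ≡ 31; y = λ·(39 - 31) - 19 ≡ 34. → (31, 34)
4P: (31, 34) + (4, 28). λ = (28 - 34)/(4 - 31) ≡ 41/20 mod 47. 20⁻¹ ≡ 40 (mod 47) since 20·40 = 800 ≡ 1, so λ ≡ 42.
  x = λ² - 31 - 4 = 1764 - 35 ≡ 37; y = λ·(31 - 37) - 34 ≡ 43. → (37, 43)
5P: (37, 43) + (4, 28). λ = (28 - 43)/(4 - 37) ≡ 32/14 mod 47. 14⁻¹ ≡ 37 (mod 47) since 14·37 = 518 ≡ 1, so λ ≡ 9.
  x = λ² - 37 - 4 = 81 - 41 ≡ 40; y = λ·(37 - 40) - 43 ≡ 24. → (40, 24)
6P: (40, 24) + (4, 28). λ = (28 - 24)/(4 - 40) ≡ 4/11 mod 47. 11⁻¹ ≡ 30 (mod 47), so λ ≡ 26.
  x = λ² - 40 - 4 = 676 - 44 ≡ 21; y = λ·(40 - 21) - 24 ≡ 0. → (21, 0)
7P: (21, 0) + (4, 28). λ = (28 - 0)/(4 - 21) ≡ 28/30 mod 47. 30⁻¹ ≡ 11 (mod 47) since 30·11 = 330 ≡ 1, so λ ≡ 26.
  x = λ² - 21 - 4 = 676 - 25 ≡ 40; y = λ·(21 - 40) - 0 ≡ 23. → (40, 23)
8P: (40, 23) + (4, 28). λ = (28 - 23)/(4 - 40) ≡ 5/11 mod 47. 11⁻¹ ≡ 30 (mod 47), so λ ≡ 9.
  x = λ² - 40 - 4 = 81 - 44 ≡ 37; y = λ·(40 - 37) - 23 ≡ 4. → (37, 4)
9P: (37, 4) + (4, 28). λ = (28 - 4)/(4 - 37) ≡ 24/14 mod 47. 14⁻¹ ≡ 37 (mod 47), so λ ≡ 42.
  x = λ² - 37 - 4 = 1764 - 41 ≡ 31; y = λ·(37 - 31) - 4 ≡ 13. → (31, 13)
10P: (31, 13) + (4, 28). λ = (28 - 13)/(4 - 31) ≡ 15/20 mod 47. 20⁻¹ ≡ 40 (mod 47) since 20·40 = 800 ≡ 1, so λ ≡ 36.
  x = λ² - 31 - 4 = 1296 - 35 ≡ 39; y = λ·(31 - 39) - 13 ≡ 28. → (39, 28)
11P: (39, 28) + (4, 28). λ = (28 - 28)/(4 - 39) ≡ 0/12 mod 47. 12⁻¹ ≡ 4 (mod 47) since 12·4 = 48 ≡ 1, so λ ≡ 0.
  x = λ² - 39 - 4 = 0 - 43 ≡ 4; y = λ·(39 - 4) - 28 ≡ 19. → (4, 19)
12P: (4, 19) + (4, 28): same x and y₁ ≡ -y₂, so the sum is O.
12P = O, so the order is 12.

12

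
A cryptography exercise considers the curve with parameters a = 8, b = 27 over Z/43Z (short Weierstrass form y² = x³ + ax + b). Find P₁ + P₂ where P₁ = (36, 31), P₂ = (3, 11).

(8, 42)

(36, 31) + (3, 11). λ = (11 - 31)/(3 - 36) ≡ 23/10 mod 43. 10⁻¹ ≡ 13 (mod 43), so λ ≡ 41.
  x = λ² - 36 - 3 = 1681 - 39 ≡ 8; y = λ·(36 - 8) - 31 ≡ 42. → (8, 42)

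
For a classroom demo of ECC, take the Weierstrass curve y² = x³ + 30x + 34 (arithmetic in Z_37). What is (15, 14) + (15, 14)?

tangent at (15, 14): λ = (3·15² + 30)/(2·14) ≡ 2/28. 28⁻¹ ≡ 4 (mod 37), so λ ≡ 2·4 ≡ 8.
  x = λ² - 15 - 15 = 64 - 30 ≡ 34; y = λ·(15 - 34) - 14 ≡ 19. → (34, 19)

(34, 19)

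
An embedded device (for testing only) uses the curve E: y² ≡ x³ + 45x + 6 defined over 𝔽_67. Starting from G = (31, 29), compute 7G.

Repeated addition: build up to 7G.
2G: tangent at (31, 29): λ = (3·31² + 45)/(2·29) ≡ 47/58. 58⁻¹ ≡ 52 (mod 67) since 58·52 = 3016 ≡ 1, so λ ≡ 47·52 ≡ 32.
  x = λ² - 31 - 31 = 1024 - 62 ≡ 24; y = λ·(31 - 24) - 29 ≡ 61. → (24, 61)
3G: (24, 61) + (31, 29). λ = (29 - 61)/(31 - 24) ≡ 35/7 mod 67. 7⁻¹ ≡ 48 (mod 67) since 7·48 = 336 ≡ 1, so λ ≡ 5.
  x = λ² - 24 - 31 = 25 - 55 ≡ 37; y = λ·(24 - 37) - 61 ≡ 8. → (37, 8)
4G: (37, 8) + (31, 29). λ = (29 - 8)/(31 - 37) ≡ 21/61 mod 67. 61⁻¹ ≡ 11 (mod 67) since 61·11 = 671 ≡ 1, so λ ≡ 30.
  x = λ² - 37 - 31 = 900 - 68 ≡ 28; y = λ·(37 - 28) - 8 ≡ 61. → (28, 61)
5G: (28, 61) + (31, 29). λ = (29 - 61)/(31 - 28) ≡ 35/3 mod 67. 3⁻¹ ≡ 45 (mod 67) since 3·45 = 135 ≡ 1, so λ ≡ 34.
  x = λ² - 28 - 31 = 1156 - 59 ≡ 25; y = λ·(28 - 25) - 61 ≡ 41. → (25, 41)
6G: (25, 41) + (31, 29). λ = (29 - 41)/(31 - 25) ≡ 55/6 mod 67. 6⁻¹ ≡ 56 (mod 67), so λ ≡ 65.
  x = λ² - 25 - 31 = 4225 - 56 ≡ 15; y = λ·(25 - 15) - 41 ≡ 6. → (15, 6)
7G: (15, 6) + (31, 29). λ = (29 - 6)/(31 - 15) ≡ 23/16 mod 67. 16⁻¹ ≡ 21 (mod 67), so λ ≡ 14.
  x = λ² - 15 - 31 = 196 - 46 ≡ 16; y = λ·(15 - 16) - 6 ≡ 47. → (16, 47)

(16, 47)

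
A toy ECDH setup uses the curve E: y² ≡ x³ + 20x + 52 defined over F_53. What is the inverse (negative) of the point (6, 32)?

(6, 21)

-(6, 32) = (6, -32 mod 53) = (6, 21).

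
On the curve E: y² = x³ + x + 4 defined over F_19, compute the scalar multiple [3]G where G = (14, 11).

(11, 15)

Repeated addition: build up to 3G.
2G: tangent at (14, 11): λ = (3·14² + 1)/(2·11) ≡ 0/3. 3⁻¹ ≡ 13 (mod 19), so λ ≡ 0·13 ≡ 0.
  x = λ² - 14 - 14 = 0 - 28 ≡ 10; y = λ·(14 - 10) - 11 ≡ 8. → (10, 8)
3G: (10, 8) + (14, 11). λ = (11 - 8)/(14 - 10) ≡ 3/4 mod 19. 4⁻¹ ≡ 5 (mod 19), so λ ≡ 15.
  x = λ² - 10 - 14 = 225 - 24 ≡ 11; y = λ·(10 - 11) - 8 ≡ 15. → (11, 15)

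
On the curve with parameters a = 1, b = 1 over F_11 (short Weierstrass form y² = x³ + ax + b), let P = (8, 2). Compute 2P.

(0, 10)

tangent at (8, 2): λ = (3·8² + 1)/(2·2) ≡ 6/4. 4⁻¹ ≡ 3 (mod 11) since 4·3 = 12 ≡ 1, so λ ≡ 6·3 ≡ 7.
  x = λ² - 8 - 8 = 49 - 16 ≡ 0; y = λ·(8 - 0) - 2 ≡ 10. → (0, 10)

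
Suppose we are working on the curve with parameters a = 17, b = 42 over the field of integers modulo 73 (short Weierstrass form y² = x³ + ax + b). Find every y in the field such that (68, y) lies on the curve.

x³ + 17x + 42 = 315630 ≡ 51 (mod 73).
51 is a non-residue mod 73; no y exists.

none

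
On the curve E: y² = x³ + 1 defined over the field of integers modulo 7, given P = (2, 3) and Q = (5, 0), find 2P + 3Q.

First 2P:
Repeated addition: build up to 2P.
2P: tangent at (2, 3): λ = (3·2² + 0)/(2·3) ≡ 5/6. 6⁻¹ ≡ 6 (mod 7), so λ ≡ 5·6 ≡ 2.
  x = λ² - 2 - 2 = 4 - 4 ≡ 0; y = λ·(2 - 0) - 3 ≡ 1. → (0, 1)
2P = (0, 1).
Next 3Q:
Repeated addition: build up to 3Q.
2Q: (5, 0) + (5, 0): same x and y₁ ≡ -y₂, so the sum is the point at infinity.
3Q: the point at infinity + (5, 0) = (5, 0) (identity).
3Q = (5, 0).
Finally 2P + 3Q:
(0, 1) + (5, 0). λ = (0 - 1)/(5 - 0) ≡ 6/5 mod 7. 5⁻¹ ≡ 3 (mod 7), so λ ≡ 4.
  x = λ² - 0 - 5 = 16 - 5 ≡ 4; y = λ·(0 - 4) - 1 ≡ 4. → (4, 4)

(4, 4)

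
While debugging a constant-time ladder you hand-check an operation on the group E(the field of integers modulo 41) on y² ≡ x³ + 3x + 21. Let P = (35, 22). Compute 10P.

Repeated addition: build up to 10P.
2P: tangent at (35, 22): λ = (3·35² + 3)/(2·22) ≡ 29/3. 3⁻¹ ≡ 14 (mod 41) since 3·14 = 42 ≡ 1, so λ ≡ 29·14 ≡ 37.
  x = λ² - 35 - 35 = 1369 - 70 ≡ 28; y = λ·(35 - 28) - 22 ≡ 32. → (28, 32)
3P: (28, 32) + (35, 22). λ = (22 - 32)/(35 - 28) ≡ 31/7 mod 41. 7⁻¹ ≡ 6 (mod 41), so λ ≡ 22.
  x = λ² - 28 - 35 = 484 - 63 ≡ 11; y = λ·(28 - 11) - 32 ≡ 14. → (11, 14)
4P: (11, 14) + (35, 22). λ = (22 - 14)/(35 - 11) ≡ 8/24 mod 41. 24⁻¹ ≡ 12 (mod 41) since 24·12 = 288 ≡ 1, so λ ≡ 14.
  x = λ² - 11 - 35 = 196 - 46 ≡ 27; y = λ·(11 - 27) - 14 ≡ 8. → (27, 8)
5P: (27, 8) + (35, 22). λ = (22 - 8)/(35 - 27) ≡ 14/8 mod 41. 8⁻¹ ≡ 36 (mod 41), so λ ≡ 12.
  x = λ² - 27 - 35 = 144 - 62 ≡ 0; y = λ·(27 - 0) - 8 ≡ 29. → (0, 29)
6P: (0, 29) + (35, 22). λ = (22 - 29)/(35 - 0) ≡ 34/35 mod 41. 35⁻¹ ≡ 34 (mod 41), so λ ≡ 8.
  x = λ² - 0 - 35 = 64 - 35 ≡ 29; y = λ·(0 - 29) - 29 ≡ 26. → (29, 26)
7P: (29, 26) + (35, 22). λ = (22 - 26)/(35 - 29) ≡ 37/6 mod 41. 6⁻¹ ≡ 7 (mod 41) since 6·7 = 42 ≡ 1, so λ ≡ 13.
  x = λ² - 29 - 35 = 169 - 64 ≡ 23; y = λ·(29 - 23) - 26 ≡ 11. → (23, 11)
8P: (23, 11) + (35, 22). λ = (22 - 11)/(35 - 23) ≡ 11/12 mod 41. 12⁻¹ ≡ 24 (mod 41), so λ ≡ 18.
  x = λ² - 23 - 35 = 324 - 58 ≡ 20; y = λ·(23 - 20) - 11 ≡ 2. → (20, 2)
9P: (20, 2) + (35, 22). λ = (22 - 2)/(35 - 20) ≡ 20/15 mod 41. 15⁻¹ ≡ 11 (mod 41) since 15·11 = 165 ≡ 1, so λ ≡ 15.
  x = λ² - 20 - 35 = 225 - 55 ≡ 6; y = λ·(20 - 6) - 2 ≡ 3. → (6, 3)
10P: (6, 3) + (35, 22). λ = (22 - 3)/(35 - 6) ≡ 19/29 mod 41. 29⁻¹ ≡ 17 (mod 41) since 29·17 = 493 ≡ 1, so λ ≡ 36.
  x = λ² - 6 - 35 = 1296 - 41 ≡ 25; y = λ·(6 - 25) - 3 ≡ 10. → (25, 10)

(25, 10)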